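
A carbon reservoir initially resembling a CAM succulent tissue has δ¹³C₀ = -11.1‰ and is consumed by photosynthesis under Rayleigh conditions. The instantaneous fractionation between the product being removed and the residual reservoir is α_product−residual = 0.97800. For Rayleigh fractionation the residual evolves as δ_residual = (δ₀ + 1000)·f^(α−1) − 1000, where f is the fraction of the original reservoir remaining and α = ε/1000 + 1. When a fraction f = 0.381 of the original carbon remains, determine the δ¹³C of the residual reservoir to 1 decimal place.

10.1‰

Rayleigh residual: δ_res = (δ₀ + 1000)·f^(α−1) − 1000
α − 1 = -0.02200
f^(α−1) = 0.381^(-0.02200) = 1.021456
δ_res = (-11.1 + 1000) × 1.021456 − 1000 = 1010.118 − 1000 = 10.12‰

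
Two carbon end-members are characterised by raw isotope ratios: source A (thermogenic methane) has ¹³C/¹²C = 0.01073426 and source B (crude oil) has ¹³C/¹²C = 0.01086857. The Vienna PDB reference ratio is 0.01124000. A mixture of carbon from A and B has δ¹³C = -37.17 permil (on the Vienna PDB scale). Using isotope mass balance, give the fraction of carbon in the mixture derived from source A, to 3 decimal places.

0.345

δ_A = (0.01073426/0.01124000 − 1)×1000 = (0.955005 − 1)×1000 = -44.995 permil
δ_B = (0.01086857/0.01124000 − 1)×1000 = (0.966955 − 1)×1000 = -33.045 permil
f_A = (δ_mix − δ_B)/(δ_A − δ_B) = (-37.17 − (-33.045))/(-44.995 − (-33.045))
f_A = -4.125 / -11.949 = 0.3452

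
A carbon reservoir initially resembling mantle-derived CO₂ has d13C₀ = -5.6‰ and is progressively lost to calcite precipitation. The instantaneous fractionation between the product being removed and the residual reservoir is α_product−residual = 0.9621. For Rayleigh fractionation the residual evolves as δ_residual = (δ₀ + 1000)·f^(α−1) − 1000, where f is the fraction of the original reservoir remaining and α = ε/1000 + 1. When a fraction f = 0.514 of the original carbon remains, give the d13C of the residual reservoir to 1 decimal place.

Rayleigh residual: δ_res = (δ₀ + 1000)·f^(α−1) − 1000
α − 1 = -0.03790
f^(α−1) = 0.514^(-0.03790) = 1.025544
δ_res = (-5.6 + 1000) × 1.025544 − 1000 = 1019.801 − 1000 = 19.80‰

19.8‰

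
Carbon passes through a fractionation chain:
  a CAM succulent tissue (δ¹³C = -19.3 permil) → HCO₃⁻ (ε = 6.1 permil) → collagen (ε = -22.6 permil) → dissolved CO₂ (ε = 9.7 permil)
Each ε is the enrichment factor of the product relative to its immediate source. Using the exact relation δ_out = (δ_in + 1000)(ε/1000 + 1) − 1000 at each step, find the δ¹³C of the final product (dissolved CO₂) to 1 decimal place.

-26.3 permil

step 1: δ = (-19.30 + 1000)·(6.1/1000 + 1) − 1000 = -13.32 permil
step 2: δ = (-13.32 + 1000)·(-22.6/1000 + 1) − 1000 = -35.62 permil
step 3: δ = (-35.62 + 1000)·(9.7/1000 + 1) − 1000 = -26.26 permil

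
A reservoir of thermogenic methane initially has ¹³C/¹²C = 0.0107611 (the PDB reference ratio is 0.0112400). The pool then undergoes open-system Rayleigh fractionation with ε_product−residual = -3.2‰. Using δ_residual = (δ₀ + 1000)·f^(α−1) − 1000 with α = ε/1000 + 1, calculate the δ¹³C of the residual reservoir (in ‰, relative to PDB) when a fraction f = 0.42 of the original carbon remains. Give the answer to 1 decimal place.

-39.9‰

δ₀ = (0.0107611/0.0112400 − 1)×1000 = (0.957393 − 1)×1000 = -42.607‰
α − 1 = ε/1000 = -0.0032
f^(α−1) = 0.42^(-0.0032) = 1.002780
δ_res = (-42.607 + 1000) × 1.002780 − 1000 = 960.055 − 1000 = -39.95‰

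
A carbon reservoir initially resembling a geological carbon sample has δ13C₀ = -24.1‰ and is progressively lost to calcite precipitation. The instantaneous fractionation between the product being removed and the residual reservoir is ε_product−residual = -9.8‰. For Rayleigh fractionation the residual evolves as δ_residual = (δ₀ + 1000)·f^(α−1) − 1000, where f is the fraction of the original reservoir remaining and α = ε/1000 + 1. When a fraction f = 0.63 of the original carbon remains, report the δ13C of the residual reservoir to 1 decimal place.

-19.7‰

Rayleigh residual: δ_res = (δ₀ + 1000)·f^(α−1) − 1000
α = ε/1000 + 1 = 0.99020, so α − 1 = -0.00980
f^(α−1) = 0.63^(-0.00980) = 1.004538
δ_res = (-24.1 + 1000) × 1.004538 − 1000 = 980.329 − 1000 = -19.67‰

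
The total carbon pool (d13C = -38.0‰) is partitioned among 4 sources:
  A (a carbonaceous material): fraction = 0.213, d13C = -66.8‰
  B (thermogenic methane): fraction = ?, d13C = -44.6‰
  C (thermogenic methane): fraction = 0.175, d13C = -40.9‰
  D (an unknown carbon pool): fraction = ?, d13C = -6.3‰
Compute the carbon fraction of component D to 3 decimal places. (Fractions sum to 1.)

0.279

Let f_D and f_B be the unknown fractions; fractions sum to 1 so f_D + f_B = 0.612.
Mass balance: Σ fᵢ·δᵢ = δ_bulk ⇒ f_D·(-6.3) + f_B·(-44.6) = -38.0 − (-21.386) = -16.614
Substitute f_B = 0.612 − f_D:
f_D·(-6.3 − -44.6) = -16.614 − 0.612×(-44.6) = 10.681
f_D = 10.681 / 38.3 = 0.2789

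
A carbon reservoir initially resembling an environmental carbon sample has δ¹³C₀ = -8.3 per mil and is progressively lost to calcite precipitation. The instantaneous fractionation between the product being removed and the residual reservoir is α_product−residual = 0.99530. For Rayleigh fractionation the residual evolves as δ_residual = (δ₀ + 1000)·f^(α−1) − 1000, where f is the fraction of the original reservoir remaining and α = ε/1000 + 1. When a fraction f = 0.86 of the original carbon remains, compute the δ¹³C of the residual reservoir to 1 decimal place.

Rayleigh residual: δ_res = (δ₀ + 1000)·f^(α−1) − 1000
α − 1 = -0.00470
f^(α−1) = 0.86^(-0.00470) = 1.000709
δ_res = (-8.3 + 1000) × 1.000709 − 1000 = 992.403 − 1000 = -7.60 per mil

-7.6 per mil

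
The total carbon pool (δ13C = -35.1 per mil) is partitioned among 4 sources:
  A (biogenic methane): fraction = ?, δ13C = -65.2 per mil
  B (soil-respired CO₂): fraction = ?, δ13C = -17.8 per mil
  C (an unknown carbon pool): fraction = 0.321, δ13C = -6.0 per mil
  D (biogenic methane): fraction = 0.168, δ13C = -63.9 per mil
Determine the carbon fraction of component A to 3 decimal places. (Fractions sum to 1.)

Let f_A and f_B be the unknown fractions; fractions sum to 1 so f_A + f_B = 0.511.
Mass balance: Σ fᵢ·δᵢ = δ_bulk ⇒ f_A·(-65.2) + f_B·(-17.8) = -35.1 − (-12.661) = -22.439
Substitute f_B = 0.511 − f_A:
f_A·(-65.2 − -17.8) = -22.439 − 0.511×(-17.8) = -13.343
f_A = -13.343 / -47.4 = 0.2815

0.281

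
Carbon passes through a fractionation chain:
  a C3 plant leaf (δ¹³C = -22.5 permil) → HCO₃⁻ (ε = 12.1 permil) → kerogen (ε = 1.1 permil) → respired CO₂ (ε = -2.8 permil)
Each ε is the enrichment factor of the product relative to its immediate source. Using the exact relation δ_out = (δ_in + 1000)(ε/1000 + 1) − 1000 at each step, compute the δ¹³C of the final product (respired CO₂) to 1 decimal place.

step 1: δ = (-22.50 + 1000)·(12.1/1000 + 1) − 1000 = -10.67 permil
step 2: δ = (-10.67 + 1000)·(1.1/1000 + 1) − 1000 = -9.58 permil
step 3: δ = (-9.58 + 1000)·(-2.8/1000 + 1) − 1000 = -12.36 permil

-12.4 permil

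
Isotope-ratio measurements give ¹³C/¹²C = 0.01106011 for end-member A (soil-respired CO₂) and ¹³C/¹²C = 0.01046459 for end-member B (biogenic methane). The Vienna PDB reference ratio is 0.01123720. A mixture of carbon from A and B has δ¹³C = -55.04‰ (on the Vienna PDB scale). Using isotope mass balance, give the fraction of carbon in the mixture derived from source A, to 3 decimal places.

δ_A = (0.01106011/0.01123720 − 1)×1000 = (0.984241 − 1)×1000 = -15.759‰
δ_B = (0.01046459/0.01123720 − 1)×1000 = (0.931245 − 1)×1000 = -68.755‰
f_A = (δ_mix − δ_B)/(δ_A − δ_B) = (-55.04 − (-68.755))/(-15.759 − (-68.755))
f_A = 13.715 / 52.995 = 0.2588

0.259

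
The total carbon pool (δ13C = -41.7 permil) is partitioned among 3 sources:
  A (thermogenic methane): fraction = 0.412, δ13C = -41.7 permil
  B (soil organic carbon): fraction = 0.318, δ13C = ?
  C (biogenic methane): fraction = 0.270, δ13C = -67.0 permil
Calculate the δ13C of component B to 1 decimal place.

Isotope mass balance: δ_bulk = Σ fᵢ·δᵢ.
-41.7 = 0.412×(-41.7) + 0.318×δ_B + 0.270×(-67.0)
0.318·δ_B = -41.7 − (-35.270) = -6.430
δ_B = -6.430 / 0.318 = -20.22 permil

-20.2 permil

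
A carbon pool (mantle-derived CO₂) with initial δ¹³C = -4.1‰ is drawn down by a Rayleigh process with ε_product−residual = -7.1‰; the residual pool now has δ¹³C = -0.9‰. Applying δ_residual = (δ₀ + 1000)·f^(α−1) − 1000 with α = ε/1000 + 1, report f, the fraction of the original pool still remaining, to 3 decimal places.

0.636

α − 1 = ε/1000 = -0.0071
(δ_res + 1000)/(δ₀ + 1000) = (-0.9 + 1000)/(-4.1 + 1000) = 999.1/995.9 = 1.003213
f = 1.003213^(1/-0.0071) = exp(ln(1.003213)/-0.0071) = exp(0.00321/-0.0071)
f = exp(-0.4518) = 0.6365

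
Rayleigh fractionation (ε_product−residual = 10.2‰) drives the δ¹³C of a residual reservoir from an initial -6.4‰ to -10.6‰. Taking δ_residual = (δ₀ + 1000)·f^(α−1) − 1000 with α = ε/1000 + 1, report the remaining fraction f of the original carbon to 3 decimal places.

α − 1 = ε/1000 = 0.0102
(δ_res + 1000)/(δ₀ + 1000) = (-10.6 + 1000)/(-6.4 + 1000) = 989.4/993.6 = 0.995773
f = 0.995773^(1/0.0102) = exp(ln(0.995773)/0.0102) = exp(-0.00424/0.0102)
f = exp(-0.4153) = 0.6601

0.660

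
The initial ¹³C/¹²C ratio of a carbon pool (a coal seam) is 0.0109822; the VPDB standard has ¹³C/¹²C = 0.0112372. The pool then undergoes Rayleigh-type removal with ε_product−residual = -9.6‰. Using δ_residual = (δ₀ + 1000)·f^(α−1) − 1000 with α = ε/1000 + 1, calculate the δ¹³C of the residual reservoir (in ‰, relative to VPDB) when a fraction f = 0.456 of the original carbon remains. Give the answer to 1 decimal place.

-15.3‰

δ₀ = (0.0109822/0.0112372 − 1)×1000 = (0.977308 − 1)×1000 = -22.692‰
α − 1 = ε/1000 = -0.0096
f^(α−1) = 0.456^(-0.0096) = 1.007567
δ_res = (-22.692 + 1000) × 1.007567 − 1000 = 984.703 − 1000 = -15.30‰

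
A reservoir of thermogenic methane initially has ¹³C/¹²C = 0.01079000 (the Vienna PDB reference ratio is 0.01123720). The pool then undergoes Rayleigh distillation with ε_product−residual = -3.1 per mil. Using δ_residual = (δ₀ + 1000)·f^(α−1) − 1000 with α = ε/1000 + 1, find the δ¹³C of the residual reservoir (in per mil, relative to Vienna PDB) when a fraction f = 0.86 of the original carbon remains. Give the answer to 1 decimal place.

δ₀ = (0.01079000/0.01123720 − 1)×1000 = (0.960204 − 1)×1000 = -39.796 per mil
α − 1 = ε/1000 = -0.0031
f^(α−1) = 0.86^(-0.0031) = 1.000468
δ_res = (-39.796 + 1000) × 1.000468 − 1000 = 960.653 − 1000 = -39.35 per mil

-39.3 per mil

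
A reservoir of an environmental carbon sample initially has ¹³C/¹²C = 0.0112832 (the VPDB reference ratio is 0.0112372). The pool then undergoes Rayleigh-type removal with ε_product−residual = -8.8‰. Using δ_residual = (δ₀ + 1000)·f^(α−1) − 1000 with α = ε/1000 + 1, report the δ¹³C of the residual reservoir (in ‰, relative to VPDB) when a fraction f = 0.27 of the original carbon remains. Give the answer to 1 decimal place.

δ₀ = (0.0112832/0.0112372 − 1)×1000 = (1.004094 − 1)×1000 = 4.094‰
α − 1 = ε/1000 = -0.0088
f^(α−1) = 0.27^(-0.0088) = 1.011589
δ_res = (4.094 + 1000) × 1.011589 − 1000 = 1015.730 − 1000 = 15.73‰

15.7‰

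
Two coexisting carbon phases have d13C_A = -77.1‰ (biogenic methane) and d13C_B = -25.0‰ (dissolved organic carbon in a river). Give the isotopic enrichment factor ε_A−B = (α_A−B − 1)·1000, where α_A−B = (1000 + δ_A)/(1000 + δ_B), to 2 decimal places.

-53.44‰

α_A−B = (1000 + -77.1) / (1000 + -25.0) = 922.9 / 975.0 = 0.946564
ε_A−B = (0.946564 − 1) × 1000 = -53.436‰
(The approximation ε ≈ δ_A − δ_B would give -52.1‰.)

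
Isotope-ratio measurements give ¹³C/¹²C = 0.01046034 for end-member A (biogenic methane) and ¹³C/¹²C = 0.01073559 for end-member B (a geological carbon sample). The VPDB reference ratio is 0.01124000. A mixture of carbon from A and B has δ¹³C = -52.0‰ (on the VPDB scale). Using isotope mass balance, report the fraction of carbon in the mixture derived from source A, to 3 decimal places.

δ_A = (0.01046034/0.01124000 − 1)×1000 = (0.930635 − 1)×1000 = -69.365‰
δ_B = (0.01073559/0.01124000 − 1)×1000 = (0.955124 − 1)×1000 = -44.876‰
f_A = (δ_mix − δ_B)/(δ_A − δ_B) = (-52.0 − (-44.876))/(-69.365 − (-44.876))
f_A = -7.124 / -24.488 = 0.2909

0.291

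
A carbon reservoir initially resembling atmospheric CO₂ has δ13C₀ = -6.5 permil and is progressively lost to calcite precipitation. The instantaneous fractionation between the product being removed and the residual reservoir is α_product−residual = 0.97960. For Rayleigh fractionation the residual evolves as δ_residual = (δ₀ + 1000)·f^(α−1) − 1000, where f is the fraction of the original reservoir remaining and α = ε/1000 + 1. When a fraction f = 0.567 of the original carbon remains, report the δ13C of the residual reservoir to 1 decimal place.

5.1 permil

Rayleigh residual: δ_res = (δ₀ + 1000)·f^(α−1) − 1000
α − 1 = -0.02040
f^(α−1) = 0.567^(-0.02040) = 1.011642
δ_res = (-6.5 + 1000) × 1.011642 − 1000 = 1005.066 − 1000 = 5.07 permil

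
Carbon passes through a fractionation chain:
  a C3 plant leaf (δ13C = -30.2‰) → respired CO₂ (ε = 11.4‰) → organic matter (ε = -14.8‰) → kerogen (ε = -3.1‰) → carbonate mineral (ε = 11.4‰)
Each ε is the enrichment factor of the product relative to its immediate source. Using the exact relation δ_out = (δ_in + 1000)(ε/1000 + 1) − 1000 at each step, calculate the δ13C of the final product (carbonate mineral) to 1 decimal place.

step 1: δ = (-30.20 + 1000)·(11.4/1000 + 1) − 1000 = -19.14‰
step 2: δ = (-19.14 + 1000)·(-14.8/1000 + 1) − 1000 = -33.66‰
step 3: δ = (-33.66 + 1000)·(-3.1/1000 + 1) − 1000 = -36.66‰
step 4: δ = (-36.66 + 1000)·(11.4/1000 + 1) − 1000 = -25.67‰

-25.7‰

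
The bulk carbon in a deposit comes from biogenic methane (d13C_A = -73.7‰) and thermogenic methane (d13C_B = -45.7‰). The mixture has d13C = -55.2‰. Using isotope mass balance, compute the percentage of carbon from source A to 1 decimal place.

33.9%

δ_mix = f_A·δ_A + (1 − f_A)·δ_B  ⇒  f_A = (δ_mix − δ_B)/(δ_A − δ_B)
f_A = (-55.2 − (-45.7)) / (-73.7 − (-45.7))
f_A = -9.5 / -28.0 = 0.3393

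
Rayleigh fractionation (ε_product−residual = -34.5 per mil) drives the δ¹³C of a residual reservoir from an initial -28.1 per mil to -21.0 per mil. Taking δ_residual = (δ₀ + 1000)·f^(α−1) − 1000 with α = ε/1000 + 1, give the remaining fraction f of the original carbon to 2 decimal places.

α − 1 = ε/1000 = -0.0345
(δ_res + 1000)/(δ₀ + 1000) = (-21.0 + 1000)/(-28.1 + 1000) = 979.0/971.9 = 1.007305
f = 1.007305^(1/-0.0345) = exp(ln(1.007305)/-0.0345) = exp(0.00728/-0.0345)
f = exp(-0.2110) = 0.8098

0.81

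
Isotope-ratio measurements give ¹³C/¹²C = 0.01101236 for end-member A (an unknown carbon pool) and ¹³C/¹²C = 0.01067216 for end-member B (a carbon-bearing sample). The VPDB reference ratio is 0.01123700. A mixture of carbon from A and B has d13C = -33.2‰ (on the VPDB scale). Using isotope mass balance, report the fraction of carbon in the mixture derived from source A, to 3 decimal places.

0.564

δ_A = (0.01101236/0.01123700 − 1)×1000 = (0.980009 − 1)×1000 = -19.991‰
δ_B = (0.01067216/0.01123700 − 1)×1000 = (0.949734 − 1)×1000 = -50.266‰
f_A = (δ_mix − δ_B)/(δ_A − δ_B) = (-33.2 − (-50.266))/(-19.991 − (-50.266))
f_A = 17.066 / 30.275 = 0.5637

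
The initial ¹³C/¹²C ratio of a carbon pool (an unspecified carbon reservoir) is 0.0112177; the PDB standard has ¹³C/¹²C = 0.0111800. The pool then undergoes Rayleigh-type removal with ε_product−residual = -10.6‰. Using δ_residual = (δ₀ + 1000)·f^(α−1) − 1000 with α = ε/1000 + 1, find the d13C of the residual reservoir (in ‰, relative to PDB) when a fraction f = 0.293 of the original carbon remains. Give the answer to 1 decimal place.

δ₀ = (0.0112177/0.0111800 − 1)×1000 = (1.003372 − 1)×1000 = 3.372‰
α − 1 = ε/1000 = -0.0106
f^(α−1) = 0.293^(-0.0106) = 1.013097
δ_res = (3.372 + 1000) × 1.013097 − 1000 = 1016.514 − 1000 = 16.51‰

16.5‰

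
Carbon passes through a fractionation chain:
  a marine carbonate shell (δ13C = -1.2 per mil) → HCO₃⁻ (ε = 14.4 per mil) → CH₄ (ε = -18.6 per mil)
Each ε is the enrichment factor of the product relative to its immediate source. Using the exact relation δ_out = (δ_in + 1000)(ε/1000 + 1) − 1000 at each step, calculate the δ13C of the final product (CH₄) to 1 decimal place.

-5.7 per mil

step 1: δ = (-1.20 + 1000)·(14.4/1000 + 1) − 1000 = 13.18 per mil
step 2: δ = (13.18 + 1000)·(-18.6/1000 + 1) − 1000 = -5.66 per mil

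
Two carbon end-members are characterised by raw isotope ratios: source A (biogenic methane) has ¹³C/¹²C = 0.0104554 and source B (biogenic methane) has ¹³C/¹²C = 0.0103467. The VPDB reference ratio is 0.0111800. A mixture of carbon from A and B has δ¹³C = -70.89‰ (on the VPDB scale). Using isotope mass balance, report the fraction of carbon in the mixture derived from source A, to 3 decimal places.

δ_A = (0.0104554/0.0111800 − 1)×1000 = (0.935188 − 1)×1000 = -64.812‰
δ_B = (0.0103467/0.0111800 − 1)×1000 = (0.925465 − 1)×1000 = -74.535‰
f_A = (δ_mix − δ_B)/(δ_A − δ_B) = (-70.89 − (-74.535))/(-64.812 − (-74.535))
f_A = 3.645 / 9.723 = 0.3749

0.375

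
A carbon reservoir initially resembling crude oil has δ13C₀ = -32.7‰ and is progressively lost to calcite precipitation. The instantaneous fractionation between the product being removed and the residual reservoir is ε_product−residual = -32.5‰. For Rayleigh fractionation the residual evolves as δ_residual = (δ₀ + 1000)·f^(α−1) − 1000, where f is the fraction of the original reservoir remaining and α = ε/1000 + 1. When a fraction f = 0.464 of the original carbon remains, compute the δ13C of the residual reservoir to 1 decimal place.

Rayleigh residual: δ_res = (δ₀ + 1000)·f^(α−1) − 1000
α = ε/1000 + 1 = 0.96750, so α − 1 = -0.03250
f^(α−1) = 0.464^(-0.03250) = 1.025270
δ_res = (-32.7 + 1000) × 1.025270 − 1000 = 991.743 − 1000 = -8.26‰

-8.3‰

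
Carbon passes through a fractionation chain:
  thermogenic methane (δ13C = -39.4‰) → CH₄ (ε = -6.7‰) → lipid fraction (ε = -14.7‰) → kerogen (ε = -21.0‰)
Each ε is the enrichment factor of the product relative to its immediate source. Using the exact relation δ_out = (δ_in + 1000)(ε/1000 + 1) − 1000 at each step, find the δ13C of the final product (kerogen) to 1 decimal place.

-79.6‰

step 1: δ = (-39.40 + 1000)·(-6.7/1000 + 1) − 1000 = -45.84‰
step 2: δ = (-45.84 + 1000)·(-14.7/1000 + 1) − 1000 = -59.86‰
step 3: δ = (-59.86 + 1000)·(-21.0/1000 + 1) − 1000 = -79.61‰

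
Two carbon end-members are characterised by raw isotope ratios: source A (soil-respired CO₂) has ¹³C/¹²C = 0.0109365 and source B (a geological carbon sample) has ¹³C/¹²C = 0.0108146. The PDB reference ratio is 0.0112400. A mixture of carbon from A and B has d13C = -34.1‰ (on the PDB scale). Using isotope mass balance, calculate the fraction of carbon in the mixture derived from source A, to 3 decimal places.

0.345

δ_A = (0.0109365/0.0112400 − 1)×1000 = (0.972998 − 1)×1000 = -27.002‰
δ_B = (0.0108146/0.0112400 − 1)×1000 = (0.962153 − 1)×1000 = -37.847‰
f_A = (δ_mix − δ_B)/(δ_A − δ_B) = (-34.1 − (-37.847))/(-27.002 − (-37.847))
f_A = 3.747 / 10.845 = 0.3455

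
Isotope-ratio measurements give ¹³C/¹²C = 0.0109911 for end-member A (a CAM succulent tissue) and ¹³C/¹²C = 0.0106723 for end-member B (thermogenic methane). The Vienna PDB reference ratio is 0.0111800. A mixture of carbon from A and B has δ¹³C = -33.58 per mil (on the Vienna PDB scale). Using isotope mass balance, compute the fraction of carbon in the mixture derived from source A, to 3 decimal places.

δ_A = (0.0109911/0.0111800 − 1)×1000 = (0.983104 − 1)×1000 = -16.896 per mil
δ_B = (0.0106723/0.0111800 − 1)×1000 = (0.954589 − 1)×1000 = -45.411 per mil
f_A = (δ_mix − δ_B)/(δ_A − δ_B) = (-33.58 − (-45.411))/(-16.896 − (-45.411))
f_A = 11.831 / 28.515 = 0.4149

0.415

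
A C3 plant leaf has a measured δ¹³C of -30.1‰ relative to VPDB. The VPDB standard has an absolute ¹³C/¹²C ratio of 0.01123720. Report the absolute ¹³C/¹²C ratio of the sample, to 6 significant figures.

R_sample = R_standard × (δ¹³C/1000 + 1)
R_sample = 0.01123720 × (-30.1/1000 + 1) = 0.01123720 × 0.969900
R_sample = 0.0108990

0.0108990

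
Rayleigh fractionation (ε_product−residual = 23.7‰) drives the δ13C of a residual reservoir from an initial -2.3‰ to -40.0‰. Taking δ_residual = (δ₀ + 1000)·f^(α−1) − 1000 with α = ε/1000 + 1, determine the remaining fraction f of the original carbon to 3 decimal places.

α − 1 = ε/1000 = 0.0237
(δ_res + 1000)/(δ₀ + 1000) = (-40.0 + 1000)/(-2.3 + 1000) = 960.0/997.7 = 0.962213
f = 0.962213^(1/0.0237) = exp(ln(0.962213)/0.0237) = exp(-0.03852/0.0237)
f = exp(-1.6253) = 0.1969

0.197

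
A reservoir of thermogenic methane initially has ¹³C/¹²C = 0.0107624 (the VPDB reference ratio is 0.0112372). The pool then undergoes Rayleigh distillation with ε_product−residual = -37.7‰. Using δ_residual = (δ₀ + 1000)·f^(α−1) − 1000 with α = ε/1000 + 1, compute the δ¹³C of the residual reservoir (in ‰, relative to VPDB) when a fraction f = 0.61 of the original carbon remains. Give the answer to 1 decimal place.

δ₀ = (0.0107624/0.0112372 − 1)×1000 = (0.957747 − 1)×1000 = -42.253‰
α − 1 = ε/1000 = -0.0377
f^(α−1) = 0.61^(-0.0377) = 1.018810
δ_res = (-42.253 + 1000) × 1.018810 − 1000 = 975.762 − 1000 = -24.24‰

-24.2‰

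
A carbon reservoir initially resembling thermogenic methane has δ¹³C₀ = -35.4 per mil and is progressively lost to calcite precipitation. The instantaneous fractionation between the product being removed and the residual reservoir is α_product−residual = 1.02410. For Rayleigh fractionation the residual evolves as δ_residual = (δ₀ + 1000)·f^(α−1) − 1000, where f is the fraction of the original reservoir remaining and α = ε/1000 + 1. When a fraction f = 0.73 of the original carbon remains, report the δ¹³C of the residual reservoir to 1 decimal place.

Rayleigh residual: δ_res = (δ₀ + 1000)·f^(α−1) − 1000
α − 1 = 0.02410
f^(α−1) = 0.73^(0.02410) = 0.992444
δ_res = (-35.4 + 1000) × 0.992444 − 1000 = 957.312 − 1000 = -42.69 per mil

-42.7 per mil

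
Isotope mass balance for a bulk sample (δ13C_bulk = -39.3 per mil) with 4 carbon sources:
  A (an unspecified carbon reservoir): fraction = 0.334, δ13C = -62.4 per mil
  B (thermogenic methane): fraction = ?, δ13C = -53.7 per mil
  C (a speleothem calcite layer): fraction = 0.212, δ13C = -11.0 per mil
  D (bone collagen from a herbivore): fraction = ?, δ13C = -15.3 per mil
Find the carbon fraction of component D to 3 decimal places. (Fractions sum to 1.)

Let f_D and f_B be the unknown fractions; fractions sum to 1 so f_D + f_B = 0.454.
Mass balance: Σ fᵢ·δᵢ = δ_bulk ⇒ f_D·(-15.3) + f_B·(-53.7) = -39.3 − (-23.174) = -16.126
Substitute f_B = 0.454 − f_D:
f_D·(-15.3 − -53.7) = -16.126 − 0.454×(-53.7) = 8.253
f_D = 8.253 / 38.4 = 0.2149

0.215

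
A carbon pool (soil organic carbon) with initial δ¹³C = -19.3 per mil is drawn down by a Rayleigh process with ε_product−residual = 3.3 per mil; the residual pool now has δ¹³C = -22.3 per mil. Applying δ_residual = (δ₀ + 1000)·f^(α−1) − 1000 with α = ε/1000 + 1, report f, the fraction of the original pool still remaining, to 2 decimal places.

0.40

α − 1 = ε/1000 = 0.0033
(δ_res + 1000)/(δ₀ + 1000) = (-22.3 + 1000)/(-19.3 + 1000) = 977.7/980.7 = 0.996941
f = 0.996941^(1/0.0033) = exp(ln(0.996941)/0.0033) = exp(-0.00306/0.0033)
f = exp(-0.9284) = 0.3952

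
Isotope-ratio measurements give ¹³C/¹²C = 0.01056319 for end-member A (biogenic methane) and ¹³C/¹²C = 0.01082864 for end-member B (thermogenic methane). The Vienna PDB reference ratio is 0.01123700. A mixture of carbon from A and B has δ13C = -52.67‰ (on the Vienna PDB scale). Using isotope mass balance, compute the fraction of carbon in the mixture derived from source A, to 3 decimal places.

δ_A = (0.01056319/0.01123700 − 1)×1000 = (0.940036 − 1)×1000 = -59.964‰
δ_B = (0.01082864/0.01123700 − 1)×1000 = (0.963659 − 1)×1000 = -36.341‰
f_A = (δ_mix − δ_B)/(δ_A − δ_B) = (-52.67 − (-36.341))/(-59.964 − (-36.341))
f_A = -16.329 / -23.623 = 0.6913

0.691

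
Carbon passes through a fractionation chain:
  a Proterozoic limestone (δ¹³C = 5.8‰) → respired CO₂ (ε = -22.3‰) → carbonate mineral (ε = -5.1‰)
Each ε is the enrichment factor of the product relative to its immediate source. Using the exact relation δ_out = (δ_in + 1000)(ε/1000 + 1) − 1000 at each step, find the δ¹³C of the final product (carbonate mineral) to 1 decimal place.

-21.6‰

step 1: δ = (5.80 + 1000)·(-22.3/1000 + 1) − 1000 = -16.63‰
step 2: δ = (-16.63 + 1000)·(-5.1/1000 + 1) − 1000 = -21.64‰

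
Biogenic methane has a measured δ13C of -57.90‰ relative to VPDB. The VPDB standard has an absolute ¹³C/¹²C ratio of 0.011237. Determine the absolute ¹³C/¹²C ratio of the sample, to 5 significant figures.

0.010586

R_sample = R_standard × (δ13C/1000 + 1)
R_sample = 0.011237 × (-57.90/1000 + 1) = 0.011237 × 0.942100
R_sample = 0.0105864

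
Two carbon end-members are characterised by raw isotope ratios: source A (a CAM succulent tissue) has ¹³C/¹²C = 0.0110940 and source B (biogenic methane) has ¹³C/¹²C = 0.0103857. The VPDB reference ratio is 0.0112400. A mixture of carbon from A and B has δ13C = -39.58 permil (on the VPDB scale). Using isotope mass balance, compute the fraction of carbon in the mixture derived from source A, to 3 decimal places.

δ_A = (0.0110940/0.0112400 − 1)×1000 = (0.987011 − 1)×1000 = -12.989 permil
δ_B = (0.0103857/0.0112400 − 1)×1000 = (0.923995 − 1)×1000 = -76.005 permil
f_A = (δ_mix − δ_B)/(δ_A − δ_B) = (-39.58 − (-76.005))/(-12.989 − (-76.005))
f_A = 36.425 / 63.016 = 0.5780

0.578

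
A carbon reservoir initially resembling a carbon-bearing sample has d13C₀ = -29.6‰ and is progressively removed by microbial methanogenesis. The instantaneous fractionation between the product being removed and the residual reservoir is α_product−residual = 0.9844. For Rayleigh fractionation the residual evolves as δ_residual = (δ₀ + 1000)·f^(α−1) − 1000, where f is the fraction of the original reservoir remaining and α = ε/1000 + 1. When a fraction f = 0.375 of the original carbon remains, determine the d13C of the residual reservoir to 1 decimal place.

Rayleigh residual: δ_res = (δ₀ + 1000)·f^(α−1) − 1000
α − 1 = -0.01560
f^(α−1) = 0.375^(-0.01560) = 1.015419
δ_res = (-29.6 + 1000) × 1.015419 − 1000 = 985.362 − 1000 = -14.64‰

-14.6‰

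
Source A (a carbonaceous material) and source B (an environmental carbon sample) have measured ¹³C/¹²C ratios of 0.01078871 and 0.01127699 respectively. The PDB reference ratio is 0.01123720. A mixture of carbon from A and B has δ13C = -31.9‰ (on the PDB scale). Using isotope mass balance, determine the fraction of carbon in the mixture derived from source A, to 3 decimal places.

0.816

δ_A = (0.01078871/0.01123720 − 1)×1000 = (0.960089 − 1)×1000 = -39.911‰
δ_B = (0.01127699/0.01123720 − 1)×1000 = (1.003541 − 1)×1000 = 3.541‰
f_A = (δ_mix − δ_B)/(δ_A − δ_B) = (-31.9 − (3.541))/(-39.911 − (3.541))
f_A = -35.441 / -43.452 = 0.8156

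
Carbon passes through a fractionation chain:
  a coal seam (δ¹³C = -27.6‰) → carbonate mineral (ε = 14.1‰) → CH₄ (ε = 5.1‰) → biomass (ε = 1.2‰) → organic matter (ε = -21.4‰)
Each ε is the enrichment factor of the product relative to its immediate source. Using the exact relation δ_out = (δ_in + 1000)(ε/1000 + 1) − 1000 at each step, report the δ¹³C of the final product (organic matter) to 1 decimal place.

step 1: δ = (-27.60 + 1000)·(14.1/1000 + 1) − 1000 = -13.89‰
step 2: δ = (-13.89 + 1000)·(5.1/1000 + 1) − 1000 = -8.86‰
step 3: δ = (-8.86 + 1000)·(1.2/1000 + 1) − 1000 = -7.67‰
step 4: δ = (-7.67 + 1000)·(-21.4/1000 + 1) − 1000 = -28.91‰

-28.9‰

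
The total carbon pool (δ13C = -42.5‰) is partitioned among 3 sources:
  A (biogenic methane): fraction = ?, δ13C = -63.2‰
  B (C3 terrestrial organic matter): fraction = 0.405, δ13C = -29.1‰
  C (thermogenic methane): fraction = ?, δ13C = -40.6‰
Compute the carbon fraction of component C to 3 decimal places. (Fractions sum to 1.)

0.305

Let f_C and f_A be the unknown fractions; fractions sum to 1 so f_C + f_A = 0.595.
Mass balance: Σ fᵢ·δᵢ = δ_bulk ⇒ f_C·(-40.6) + f_A·(-63.2) = -42.5 − (-11.786) = -30.715
Substitute f_A = 0.595 − f_C:
f_C·(-40.6 − -63.2) = -30.715 − 0.595×(-63.2) = 6.889
f_C = 6.889 / 22.6 = 0.3048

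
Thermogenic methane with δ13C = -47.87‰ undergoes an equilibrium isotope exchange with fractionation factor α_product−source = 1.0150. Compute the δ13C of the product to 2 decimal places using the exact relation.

δ_product = (δ_source + 1000)·α − 1000
δ_product = (-47.87 + 1000) × 1.0150 − 1000
δ_product = 966.412 − 1000 = -33.588‰

-33.59‰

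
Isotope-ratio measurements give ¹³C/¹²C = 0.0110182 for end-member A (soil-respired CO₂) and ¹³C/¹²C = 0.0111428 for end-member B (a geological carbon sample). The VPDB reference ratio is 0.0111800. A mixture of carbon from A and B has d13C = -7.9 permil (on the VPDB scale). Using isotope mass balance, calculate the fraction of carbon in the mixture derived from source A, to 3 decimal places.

δ_A = (0.0110182/0.0111800 − 1)×1000 = (0.985528 − 1)×1000 = -14.472 permil
δ_B = (0.0111428/0.0111800 − 1)×1000 = (0.996673 − 1)×1000 = -3.327 permil
f_A = (δ_mix − δ_B)/(δ_A − δ_B) = (-7.9 − (-3.327))/(-14.472 − (-3.327))
f_A = -4.573 / -11.145 = 0.4103

0.410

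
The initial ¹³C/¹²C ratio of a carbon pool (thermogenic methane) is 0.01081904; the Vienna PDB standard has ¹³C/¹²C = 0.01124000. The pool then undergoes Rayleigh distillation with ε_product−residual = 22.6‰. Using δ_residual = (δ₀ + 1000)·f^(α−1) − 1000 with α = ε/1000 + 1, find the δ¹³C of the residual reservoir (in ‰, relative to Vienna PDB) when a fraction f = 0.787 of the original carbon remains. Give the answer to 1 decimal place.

-42.6‰

δ₀ = (0.01081904/0.01124000 − 1)×1000 = (0.962548 − 1)×1000 = -37.452‰
α − 1 = ε/1000 = 0.0226
f^(α−1) = 0.787^(0.0226) = 0.994601
δ_res = (-37.452 + 1000) × 0.994601 − 1000 = 957.352 − 1000 = -42.65‰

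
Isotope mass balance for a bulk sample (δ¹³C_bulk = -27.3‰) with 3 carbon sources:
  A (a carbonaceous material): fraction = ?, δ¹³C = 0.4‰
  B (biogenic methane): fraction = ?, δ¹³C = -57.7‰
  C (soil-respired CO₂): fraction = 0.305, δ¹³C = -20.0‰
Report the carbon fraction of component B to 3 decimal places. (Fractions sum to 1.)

Let f_B and f_A be the unknown fractions; fractions sum to 1 so f_B + f_A = 0.695.
Mass balance: Σ fᵢ·δᵢ = δ_bulk ⇒ f_B·(-57.7) + f_A·(0.4) = -27.3 − (-6.100) = -21.200
Substitute f_A = 0.695 − f_B:
f_B·(-57.7 − 0.4) = -21.200 − 0.695×(0.4) = -21.478
f_B = -21.478 / -58.1 = 0.3697

0.370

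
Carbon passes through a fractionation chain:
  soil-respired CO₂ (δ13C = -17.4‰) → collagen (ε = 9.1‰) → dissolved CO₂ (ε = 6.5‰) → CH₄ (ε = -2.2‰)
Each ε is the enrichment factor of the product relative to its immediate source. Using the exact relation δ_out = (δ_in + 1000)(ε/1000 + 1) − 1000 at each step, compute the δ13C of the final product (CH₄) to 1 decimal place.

step 1: δ = (-17.40 + 1000)·(9.1/1000 + 1) − 1000 = -8.46‰
step 2: δ = (-8.46 + 1000)·(6.5/1000 + 1) − 1000 = -2.01‰
step 3: δ = (-2.01 + 1000)·(-2.2/1000 + 1) − 1000 = -4.21‰

-4.2‰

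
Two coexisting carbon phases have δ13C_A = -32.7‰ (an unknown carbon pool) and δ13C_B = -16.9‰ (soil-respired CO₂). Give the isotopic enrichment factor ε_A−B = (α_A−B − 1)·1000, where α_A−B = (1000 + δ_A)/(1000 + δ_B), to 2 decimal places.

α_A−B = (1000 + -32.7) / (1000 + -16.9) = 967.3 / 983.1 = 0.983928
ε_A−B = (0.983928 − 1) × 1000 = -16.072‰
(The approximation ε ≈ δ_A − δ_B would give -15.8‰.)

-16.07‰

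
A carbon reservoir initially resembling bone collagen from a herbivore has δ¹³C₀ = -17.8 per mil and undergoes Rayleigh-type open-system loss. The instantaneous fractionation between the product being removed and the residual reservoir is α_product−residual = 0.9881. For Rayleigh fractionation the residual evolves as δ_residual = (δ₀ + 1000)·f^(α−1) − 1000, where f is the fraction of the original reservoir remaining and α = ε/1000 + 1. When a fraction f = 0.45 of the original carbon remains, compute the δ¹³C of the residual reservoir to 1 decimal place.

Rayleigh residual: δ_res = (δ₀ + 1000)·f^(α−1) − 1000
α − 1 = -0.01190
f^(α−1) = 0.45^(-0.01190) = 1.009548
δ_res = (-17.8 + 1000) × 1.009548 − 1000 = 991.578 − 1000 = -8.42 per mil

-8.4 per mil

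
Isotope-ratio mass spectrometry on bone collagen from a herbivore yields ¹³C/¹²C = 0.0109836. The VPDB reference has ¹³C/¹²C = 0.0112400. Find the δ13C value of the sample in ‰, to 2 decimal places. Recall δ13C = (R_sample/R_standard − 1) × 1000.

δ13C = (R_sample / R_standard − 1) × 1000
R_sample / R_standard = 0.0109836 / 0.0112400 = 0.977189
δ13C = (0.977189 − 1) × 1000 = -22.811‰

-22.81‰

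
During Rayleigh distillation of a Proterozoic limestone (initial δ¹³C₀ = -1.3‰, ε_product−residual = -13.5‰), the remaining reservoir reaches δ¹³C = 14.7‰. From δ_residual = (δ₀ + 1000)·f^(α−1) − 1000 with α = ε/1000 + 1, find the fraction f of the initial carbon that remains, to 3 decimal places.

0.308

α − 1 = ε/1000 = -0.0135
(δ_res + 1000)/(δ₀ + 1000) = (14.7 + 1000)/(-1.3 + 1000) = 1014.7/998.7 = 1.016021
f = 1.016021^(1/-0.0135) = exp(ln(1.016021)/-0.0135) = exp(0.01589/-0.0135)
f = exp(-1.1773) = 0.3081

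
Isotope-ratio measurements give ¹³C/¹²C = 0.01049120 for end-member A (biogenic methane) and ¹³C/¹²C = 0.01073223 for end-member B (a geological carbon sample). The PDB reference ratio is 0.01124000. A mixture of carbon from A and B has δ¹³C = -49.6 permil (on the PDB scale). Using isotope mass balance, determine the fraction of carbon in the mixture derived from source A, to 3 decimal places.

δ_A = (0.01049120/0.01124000 − 1)×1000 = (0.933381 − 1)×1000 = -66.619 permil
δ_B = (0.01073223/0.01124000 − 1)×1000 = (0.954825 − 1)×1000 = -45.175 permil
f_A = (δ_mix − δ_B)/(δ_A − δ_B) = (-49.6 − (-45.175))/(-66.619 − (-45.175))
f_A = -4.425 / -21.444 = 0.2063

0.206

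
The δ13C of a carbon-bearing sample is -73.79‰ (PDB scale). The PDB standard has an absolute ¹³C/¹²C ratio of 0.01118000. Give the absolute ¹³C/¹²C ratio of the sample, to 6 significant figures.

R_sample = R_standard × (δ13C/1000 + 1)
R_sample = 0.01118000 × (-73.79/1000 + 1) = 0.01118000 × 0.926210
R_sample = 0.0103550

0.0103550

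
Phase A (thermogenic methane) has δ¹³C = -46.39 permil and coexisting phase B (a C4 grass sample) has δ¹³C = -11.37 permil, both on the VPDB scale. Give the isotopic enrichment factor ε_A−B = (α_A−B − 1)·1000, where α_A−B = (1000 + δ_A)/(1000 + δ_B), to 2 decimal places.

-35.42 permil

α_A−B = (1000 + -46.39) / (1000 + -11.37) = 953.61 / 988.63 = 0.964577
ε_A−B = (0.964577 − 1) × 1000 = -35.423 permil
(The approximation ε ≈ δ_A − δ_B would give -35.02 permil.)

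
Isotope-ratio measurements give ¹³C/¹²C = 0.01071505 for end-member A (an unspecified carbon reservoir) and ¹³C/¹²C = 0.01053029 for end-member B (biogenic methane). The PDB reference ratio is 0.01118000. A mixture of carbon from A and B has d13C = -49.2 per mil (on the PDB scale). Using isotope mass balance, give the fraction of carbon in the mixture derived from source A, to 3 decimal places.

0.539

δ_A = (0.01071505/0.01118000 − 1)×1000 = (0.958412 − 1)×1000 = -41.588 per mil
δ_B = (0.01053029/0.01118000 − 1)×1000 = (0.941886 − 1)×1000 = -58.114 per mil
f_A = (δ_mix − δ_B)/(δ_A − δ_B) = (-49.2 − (-58.114))/(-41.588 − (-58.114))
f_A = 8.914 / 16.526 = 0.5394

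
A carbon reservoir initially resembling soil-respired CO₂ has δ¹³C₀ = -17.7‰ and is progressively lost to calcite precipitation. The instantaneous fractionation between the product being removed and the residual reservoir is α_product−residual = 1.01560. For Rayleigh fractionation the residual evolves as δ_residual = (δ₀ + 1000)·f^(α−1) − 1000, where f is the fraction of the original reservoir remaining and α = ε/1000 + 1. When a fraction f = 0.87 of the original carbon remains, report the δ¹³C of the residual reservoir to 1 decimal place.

-19.8‰

Rayleigh residual: δ_res = (δ₀ + 1000)·f^(α−1) − 1000
α − 1 = 0.01560
f^(α−1) = 0.87^(0.01560) = 0.997830
δ_res = (-17.7 + 1000) × 0.997830 − 1000 = 980.168 − 1000 = -19.83‰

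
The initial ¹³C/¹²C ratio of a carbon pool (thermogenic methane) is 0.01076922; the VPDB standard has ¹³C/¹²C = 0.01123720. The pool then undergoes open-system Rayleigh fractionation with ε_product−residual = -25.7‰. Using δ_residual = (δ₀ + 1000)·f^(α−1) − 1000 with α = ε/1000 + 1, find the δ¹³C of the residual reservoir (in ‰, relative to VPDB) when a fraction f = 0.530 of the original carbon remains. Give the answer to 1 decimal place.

-25.9‰

δ₀ = (0.01076922/0.01123720 − 1)×1000 = (0.958354 − 1)×1000 = -41.646‰
α − 1 = ε/1000 = -0.0257
f^(α−1) = 0.530^(-0.0257) = 1.016450
δ_res = (-41.646 + 1000) × 1.016450 − 1000 = 974.120 − 1000 = -25.88‰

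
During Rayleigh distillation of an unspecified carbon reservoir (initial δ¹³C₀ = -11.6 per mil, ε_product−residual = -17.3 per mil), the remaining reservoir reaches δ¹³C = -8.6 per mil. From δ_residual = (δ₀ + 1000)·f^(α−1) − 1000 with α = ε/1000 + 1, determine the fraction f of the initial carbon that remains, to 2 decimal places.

α − 1 = ε/1000 = -0.0173
(δ_res + 1000)/(δ₀ + 1000) = (-8.6 + 1000)/(-11.6 + 1000) = 991.4/988.4 = 1.003035
f = 1.003035^(1/-0.0173) = exp(ln(1.003035)/-0.0173) = exp(0.00303/-0.0173)
f = exp(-0.1752) = 0.8393

0.84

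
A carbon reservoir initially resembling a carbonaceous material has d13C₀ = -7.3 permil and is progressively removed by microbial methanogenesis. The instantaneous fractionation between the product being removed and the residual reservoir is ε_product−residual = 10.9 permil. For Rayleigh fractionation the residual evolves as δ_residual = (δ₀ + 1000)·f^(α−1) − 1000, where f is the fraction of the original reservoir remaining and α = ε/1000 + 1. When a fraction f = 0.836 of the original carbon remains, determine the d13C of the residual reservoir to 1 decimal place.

Rayleigh residual: δ_res = (δ₀ + 1000)·f^(α−1) − 1000
α = ε/1000 + 1 = 1.01090, so α − 1 = 0.01090
f^(α−1) = 0.836^(0.01090) = 0.998049
δ_res = (-7.3 + 1000) × 0.998049 − 1000 = 990.764 − 1000 = -9.24 permil

-9.2 permil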